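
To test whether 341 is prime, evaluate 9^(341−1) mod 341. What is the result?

9^1 ≡ 9 (mod 341)
9^2 ≡ 9^2 = 81 ≡ 81 (mod 341)
9^4 ≡ 81^2 = 6561 ≡ 82 (mod 341)
9^8 ≡ 82^2 = 6724 ≡ 245 (mod 341)
9^16 ≡ 245^2 = 60025 ≡ 9 (mod 341)
9^32 ≡ 9^2 = 81 ≡ 81 (mod 341)
9^64 ≡ 81^2 = 6561 ≡ 82 (mod 341)
9^128 ≡ 82^2 = 6724 ≡ 245 (mod 341)
9^256 ≡ 245^2 = 60025 ≡ 9 (mod 341)
340 = 256 + 64 + 16 + 4 in binary powers of 2.
So 9^340 ≡ 9 · 82 · 9 · 82 ≡ 67 (mod 341).
Since 67 ≠ 1, base 9 is a Fermat witness: 341 is composite.

67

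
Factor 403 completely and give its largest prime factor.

403 = 13 · 31
31 is prime.
So 403 = 13 · 31; the largest prime factor is 31.

31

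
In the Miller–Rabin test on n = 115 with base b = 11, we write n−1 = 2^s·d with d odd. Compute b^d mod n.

115 − 1 = 114 = 2^1 · 57, so d = 57.
11^1 ≡ 11 (mod 115)
11^2 ≡ 11^2 = 121 ≡ 6 (mod 115)
11^4 ≡ 6^2 = 36 ≡ 36 (mod 115)
11^8 ≡ 36^2 = 1296 ≡ 31 (mod 115)
11^16 ≡ 31^2 = 961 ≡ 41 (mod 115)
11^32 ≡ 41^2 = 1681 ≡ 71 (mod 115)
57 = 32 + 16 + 8 + 1 in binary powers of 2.
So 11^57 ≡ 71 · 41 · 31 · 11 ≡ 86 (mod 115).
Squaring chain: 86; never reaches −1, so base 11 is a Miller–Rabin witness that 115 is composite.

86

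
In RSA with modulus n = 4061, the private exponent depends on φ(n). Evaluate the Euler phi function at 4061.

Factor: 4061 = 31 · 131.
φ(4061) = (31−1) · (131−1) = 30 · 130 = 3900.

3900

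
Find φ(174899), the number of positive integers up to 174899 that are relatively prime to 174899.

163296

Factor: 174899 = 29 · 37 · 163.
φ(174899) = (29−1) · (37−1) · (163−1) = 28 · 36 · 162 = 163296.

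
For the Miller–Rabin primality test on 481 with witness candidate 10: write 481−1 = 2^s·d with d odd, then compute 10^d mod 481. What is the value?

38

481 − 1 = 480 = 2^5 · 15, so d = 15.
10^1 ≡ 10 (mod 481)
10^2 ≡ 10^2 = 100 ≡ 100 (mod 481)
10^4 ≡ 100^2 = 10000 ≡ 380 (mod 481)
10^8 ≡ 380^2 = 144400 ≡ 100 (mod 481)
15 = 8 + 4 + 2 + 1 in binary powers of 2.
So 10^15 ≡ 100 · 380 · 100 · 10 ≡ 38 (mod 481).
Squaring chain: 38 → 1 → 1 → 1 → 1; never reaches −1, so base 10 is a Miller–Rabin witness that 481 is composite.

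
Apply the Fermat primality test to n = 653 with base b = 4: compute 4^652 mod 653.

4^1 ≡ 4 (mod 653)
4^2 ≡ 4^2 = 16 ≡ 16 (mod 653)
4^4 ≡ 16^2 = 256 ≡ 256 (mod 653)
4^8 ≡ 256^2 = 65536 ≡ 236 (mod 653)
4^16 ≡ 236^2 = 55696 ≡ 191 (mod 653)
4^32 ≡ 191^2 = 36481 ≡ 566 (mod 653)
4^64 ≡ 566^2 = 320356 ≡ 386 (mod 653)
4^128 ≡ 386^2 = 148996 ≡ 112 (mod 653)
4^256 ≡ 112^2 = 12544 ≡ 137 (mod 653)
4^512 ≡ 137^2 = 18769 ≡ 485 (mod 653)
652 = 512 + 128 + 8 + 4 in binary powers of 2.
So 4^652 ≡ 485 · 112 · 236 · 256 ≡ 1 (mod 653).
Since the result is 1, base 4 gives no evidence that 653 is composite.

1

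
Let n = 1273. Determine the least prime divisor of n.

1273 is odd.
Digit sum 13, not divisible by 3.
Ends in 3: not divisible by 5.
7: 1273 = 7·181 + 6
11: 1273 = 11·115 + 8
13: 1273 = 13·97 + 12
17: 1273 = 17·74 + 15
19: 1273 = 19·67

19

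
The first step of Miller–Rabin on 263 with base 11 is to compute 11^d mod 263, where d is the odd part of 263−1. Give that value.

1

263 − 1 = 262 = 2^1 · 131, so d = 131.
11^1 ≡ 11 (mod 263)
11^2 ≡ 11^2 = 121 ≡ 121 (mod 263)
11^4 ≡ 121^2 = 14641 ≡ 176 (mod 263)
11^8 ≡ 176^2 = 30976 ≡ 205 (mod 263)
11^16 ≡ 205^2 = 42025 ≡ 208 (mod 263)
11^32 ≡ 208^2 = 43264 ≡ 132 (mod 263)
11^64 ≡ 132^2 = 17424 ≡ 66 (mod 263)
11^128 ≡ 66^2 = 4356 ≡ 148 (mod 263)
131 = 128 + 2 + 1 in binary powers of 2.
So 11^131 ≡ 148 · 121 · 11 ≡ 1 (mod 263).
Since 11^d ≡ 1 (mod 263), base 11 does not prove 263 composite.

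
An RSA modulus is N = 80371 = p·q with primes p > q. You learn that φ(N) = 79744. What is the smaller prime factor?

φ(n) = (p−1)(q−1) = n − (p+q) + 1, so p + q = 80371 − 79744 + 1 = 628.
p and q are the roots of t² − 628t + 80371 = 0.
Discriminant: 628² − 4·80371 = 394384 − 321484 = 72900; √72900 = 270.
q = (628 − 270)/2 = 179, p = (628 + 270)/2 = 449.
Check: 179 · 449 = 80371.

179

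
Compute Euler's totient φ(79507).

77658

Factor: 79507 = 43^3.
φ(79507) = 43^2·(43−1) = 77658.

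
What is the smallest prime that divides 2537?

43

2537 is odd.
Digit sum 17, not divisible by 3.
Ends in 7: not divisible by 5.
7: 2537 = 7·362 + 3
11: 2537 = 11·230 + 7
13: 2537 = 13·195 + 2
17: 2537 = 17·149 + 4
19: 2537 = 19·133 + 10
23: 2537 = 23·110 + 7
29: 2537 = 29·87 + 14
31: 2537 = 31·81 + 26
37: 2537 = 37·68 + 21
41: 2537 = 41·61 + 36
43: 2537 = 43·59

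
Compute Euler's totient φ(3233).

3120

Factor: 3233 = 53 · 61.
φ(3233) = (53−1) · (61−1) = 52 · 60 = 3120.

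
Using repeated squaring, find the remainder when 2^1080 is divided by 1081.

165

2^1 ≡ 2 (mod 1081)
2^2 ≡ 2^2 = 4 ≡ 4 (mod 1081)
2^4 ≡ 4^2 = 16 ≡ 16 (mod 1081)
2^8 ≡ 16^2 = 256 ≡ 256 (mod 1081)
2^16 ≡ 256^2 = 65536 ≡ 676 (mod 1081)
2^32 ≡ 676^2 = 456976 ≡ 794 (mod 1081)
2^64 ≡ 794^2 = 630436 ≡ 213 (mod 1081)
2^128 ≡ 213^2 = 45369 ≡ 1048 (mod 1081)
2^256 ≡ 1048^2 = 1098304 ≡ 8 (mod 1081)
2^512 ≡ 8^2 = 64 ≡ 64 (mod 1081)
2^1024 ≡ 64^2 = 4096 ≡ 853 (mod 1081)
1080 = 1024 + 32 + 16 + 8 in binary powers of 2.
So 2^1080 ≡ 853 · 794 · 676 · 256 ≡ 165 (mod 1081).
Since 165 ≠ 1, base 2 is a Fermat witness: 1081 is composite.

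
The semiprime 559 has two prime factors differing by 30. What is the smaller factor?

Since p = q + 30, we have 559 = q(q + 30), so q² + 30q − 559 = 0.
Discriminant: 30² + 4·559 = 900 + 2236 = 3136; √3136 = 56.
q = (−30 + 56)/2 = 13, and p = q + 30 = 43.
Check: 13 · 43 = 559.

13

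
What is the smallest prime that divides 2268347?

53

2268347 is odd.
Digit sum 32, not divisible by 3.
Ends in 7: not divisible by 5.
7: 2268347 = 7·324049 + 4
11: 2268347 = 11·206213 + 4
13: 2268347 = 13·174488 + 3
17: 2268347 = 17·133432 + 3
19: 2268347 = 19·119386 + 13
23: 2268347 = 23·98623 + 18
29: 2268347 = 29·78218 + 25
31: 2268347 = 31·73172 + 15
37: 2268347 = 37·61306 + 25
41: 2268347 = 41·55325 + 22
43: 2268347 = 43·52752 + 11
47: 2268347 = 47·48262 + 33
53: 2268347 = 53·42799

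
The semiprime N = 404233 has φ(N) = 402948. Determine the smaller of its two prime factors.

547

φ(n) = (p−1)(q−1) = n − (p+q) + 1, so p + q = 404233 − 402948 + 1 = 1286.
p and q are the roots of t² − 1286t + 404233 = 0.
Discriminant: 1286² − 4·404233 = 1653796 − 1616932 = 36864; √36864 = 192.
q = (1286 − 192)/2 = 547, p = (1286 + 192)/2 = 739.
Check: 547 · 739 = 404233.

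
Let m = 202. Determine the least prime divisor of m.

202 is even: 2 divides it.

2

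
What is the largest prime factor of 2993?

2993 = 41 · 73
73 is prime.
So 2993 = 41 · 73; the largest prime factor is 73.

73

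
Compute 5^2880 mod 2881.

1466

5^1 ≡ 5 (mod 2881)
5^2 ≡ 5^2 = 25 ≡ 25 (mod 2881)
5^4 ≡ 25^2 = 625 ≡ 625 (mod 2881)
5^8 ≡ 625^2 = 390625 ≡ 1690 (mod 2881)
5^16 ≡ 1690^2 = 2856100 ≡ 1029 (mod 2881)
5^32 ≡ 1029^2 = 1058841 ≡ 1514 (mod 2881)
5^64 ≡ 1514^2 = 2292196 ≡ 1801 (mod 2881)
5^128 ≡ 1801^2 = 3243601 ≡ 2476 (mod 2881)
5^256 ≡ 2476^2 = 6130576 ≡ 2689 (mod 2881)
5^512 ≡ 2689^2 = 7230721 ≡ 2292 (mod 2881)
5^1024 ≡ 2292^2 = 5253264 ≡ 1201 (mod 2881)
5^2048 ≡ 1201^2 = 1442401 ≡ 1901 (mod 2881)
2880 = 2048 + 512 + 256 + 64 in binary powers of 2.
So 5^2880 ≡ 1901 · 2292 · 2689 · 1801 ≡ 1466 (mod 2881).
Since 1466 ≠ 1, base 5 is a Fermat witness: 2881 is composite.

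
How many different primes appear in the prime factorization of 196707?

196707 = 3 · 65569
65569 = 7 · 9367
9367 = 17 · 551
551 = 19 · 29
196707 = 3 · 7 · 17 · 19 · 29, which has 5 distinct prime factors.

5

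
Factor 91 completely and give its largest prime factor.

13

91 = 7 · 13
13 is prime.
So 91 = 7 · 13; the largest prime factor is 13.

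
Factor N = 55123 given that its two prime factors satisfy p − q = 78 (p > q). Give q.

199

Since p = q + 78, we have 55123 = q(q + 78), so q² + 78q − 55123 = 0.
Discriminant: 78² + 4·55123 = 6084 + 220492 = 226576; √226576 = 476.
q = (−78 + 476)/2 = 199, and p = q + 78 = 277.
Check: 199 · 277 = 55123.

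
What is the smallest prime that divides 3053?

3053 is odd.
Digit sum 11, not divisible by 3.
Ends in 3: not divisible by 5.
7: 3053 = 7·436 + 1
11: 3053 = 11·277 + 6
13: 3053 = 13·234 + 11
17: 3053 = 17·179 + 10
19: 3053 = 19·160 + 13
23: 3053 = 23·132 + 17
29: 3053 = 29·105 + 8
31: 3053 = 31·98 + 15
37: 3053 = 37·82 + 19
41: 3053 = 41·74 + 19
43: 3053 = 43·71

43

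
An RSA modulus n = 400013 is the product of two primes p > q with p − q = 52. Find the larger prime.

659

Since p = q + 52, we have 400013 = q(q + 52), so q² + 52q − 400013 = 0.
Discriminant: 52² + 4·400013 = 2704 + 1600052 = 1602756; √1602756 = 1266.
q = (−52 + 1266)/2 = 607, and p = q + 52 = 659.
Check: 607 · 659 = 400013.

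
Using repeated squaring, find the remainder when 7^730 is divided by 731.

36

7^1 ≡ 7 (mod 731)
7^2 ≡ 7^2 = 49 ≡ 49 (mod 731)
7^4 ≡ 49^2 = 2401 ≡ 208 (mod 731)
7^8 ≡ 208^2 = 43264 ≡ 135 (mod 731)
7^16 ≡ 135^2 = 18225 ≡ 681 (mod 731)
7^32 ≡ 681^2 = 463761 ≡ 307 (mod 731)
7^64 ≡ 307^2 = 94249 ≡ 681 (mod 731)
7^128 ≡ 681^2 = 463761 ≡ 307 (mod 731)
7^256 ≡ 307^2 = 94249 ≡ 681 (mod 731)
7^512 ≡ 681^2 = 463761 ≡ 307 (mod 731)
730 = 512 + 128 + 64 + 16 + 8 + 2 in binary powers of 2.
So 7^730 ≡ 307 · 307 · 681 · 681 · 135 · 49 ≡ 36 (mod 731).
Since 36 ≠ 1, base 7 is a Fermat witness: 731 is composite.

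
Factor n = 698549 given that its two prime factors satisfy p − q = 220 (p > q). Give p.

Since p = q + 220, we have 698549 = q(q + 220), so q² + 220q − 698549 = 0.
Discriminant: 220² + 4·698549 = 48400 + 2794196 = 2842596; √2842596 = 1686.
q = (−220 + 1686)/2 = 733, and p = q + 220 = 953.
Check: 733 · 953 = 698549.

953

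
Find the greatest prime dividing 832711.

73

832711 = 11 · 75701
75701 = 17 · 4453
4453 = 61 · 73
73 is prime.
So 832711 = 11 · 17 · 61 · 73; the largest prime factor is 73.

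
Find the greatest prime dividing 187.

17

187 = 11 · 17
17 is prime.
So 187 = 11 · 17; the largest prime factor is 17.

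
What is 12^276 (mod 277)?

1

12^1 ≡ 12 (mod 277)
12^2 ≡ 12^2 = 144 ≡ 144 (mod 277)
12^4 ≡ 144^2 = 20736 ≡ 238 (mod 277)
12^8 ≡ 238^2 = 56644 ≡ 136 (mod 277)
12^16 ≡ 136^2 = 18496 ≡ 214 (mod 277)
12^32 ≡ 214^2 = 45796 ≡ 91 (mod 277)
12^64 ≡ 91^2 = 8281 ≡ 248 (mod 277)
12^128 ≡ 248^2 = 61504 ≡ 10 (mod 277)
12^256 ≡ 10^2 = 100 ≡ 100 (mod 277)
276 = 256 + 16 + 4 in binary powers of 2.
So 12^276 ≡ 100 · 214 · 238 ≡ 1 (mod 277).
Since the result is 1, base 12 gives no evidence that 277 is composite.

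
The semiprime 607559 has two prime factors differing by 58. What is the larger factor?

809

Since p = q + 58, we have 607559 = q(q + 58), so q² + 58q − 607559 = 0.
Discriminant: 58² + 4·607559 = 3364 + 2430236 = 2433600; √2433600 = 1560.
q = (−58 + 1560)/2 = 751, and p = q + 58 = 809.
Check: 751 · 809 = 607559.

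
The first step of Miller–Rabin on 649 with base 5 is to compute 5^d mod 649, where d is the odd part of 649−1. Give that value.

643

649 − 1 = 648 = 2^3 · 81, so d = 81.
5^1 ≡ 5 (mod 649)
5^2 ≡ 5^2 = 25 ≡ 25 (mod 649)
5^4 ≡ 25^2 = 625 ≡ 625 (mod 649)
5^8 ≡ 625^2 = 390625 ≡ 576 (mod 649)
5^16 ≡ 576^2 = 331776 ≡ 137 (mod 649)
5^32 ≡ 137^2 = 18769 ≡ 597 (mod 649)
5^64 ≡ 597^2 = 356409 ≡ 108 (mod 649)
81 = 64 + 16 + 1 in binary powers of 2.
So 5^81 ≡ 108 · 137 · 5 ≡ 643 (mod 649).
Squaring chain: 643 → 36 → 647; never reaches −1, so base 5 is a Miller–Rabin witness that 649 is composite.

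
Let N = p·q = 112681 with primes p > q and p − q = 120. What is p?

401

Since p = q + 120, we have 112681 = q(q + 120), so q² + 120q − 112681 = 0.
Discriminant: 120² + 4·112681 = 14400 + 450724 = 465124; √465124 = 682.
q = (−120 + 682)/2 = 281, and p = q + 120 = 401.
Check: 281 · 401 = 112681.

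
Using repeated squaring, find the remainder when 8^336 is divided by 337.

1

8^1 ≡ 8 (mod 337)
8^2 ≡ 8^2 = 64 ≡ 64 (mod 337)
8^4 ≡ 64^2 = 4096 ≡ 52 (mod 337)
8^8 ≡ 52^2 = 2704 ≡ 8 (mod 337)
8^16 ≡ 8^2 = 64 ≡ 64 (mod 337)
8^32 ≡ 64^2 = 4096 ≡ 52 (mod 337)
8^64 ≡ 52^2 = 2704 ≡ 8 (mod 337)
8^128 ≡ 8^2 = 64 ≡ 64 (mod 337)
8^256 ≡ 64^2 = 4096 ≡ 52 (mod 337)
336 = 256 + 64 + 16 in binary powers of 2.
So 8^336 ≡ 52 · 8 · 64 ≡ 1 (mod 337).
Since the result is 1, base 8 gives no evidence that 337 is composite.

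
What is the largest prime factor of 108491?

89

108491 = 23 · 4717
4717 = 53 · 89
89 is prime.
So 108491 = 23 · 53 · 89; the largest prime factor is 89.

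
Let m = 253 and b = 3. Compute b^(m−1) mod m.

31

3^1 ≡ 3 (mod 253)
3^2 ≡ 3^2 = 9 ≡ 9 (mod 253)
3^4 ≡ 9^2 = 81 ≡ 81 (mod 253)
3^8 ≡ 81^2 = 6561 ≡ 236 (mod 253)
3^16 ≡ 236^2 = 55696 ≡ 36 (mod 253)
3^32 ≡ 36^2 = 1296 ≡ 31 (mod 253)
3^64 ≡ 31^2 = 961 ≡ 202 (mod 253)
3^128 ≡ 202^2 = 40804 ≡ 71 (mod 253)
252 = 128 + 64 + 32 + 16 + 8 + 4 in binary powers of 2.
So 3^252 ≡ 71 · 202 · 31 · 36 · 236 · 81 ≡ 31 (mod 253).
Since 31 ≠ 1, base 3 is a Fermat witness: 253 is composite.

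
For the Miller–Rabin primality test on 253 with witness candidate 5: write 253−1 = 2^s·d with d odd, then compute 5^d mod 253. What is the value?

191

253 − 1 = 252 = 2^2 · 63, so d = 63.
5^1 ≡ 5 (mod 253)
5^2 ≡ 5^2 = 25 ≡ 25 (mod 253)
5^4 ≡ 25^2 = 625 ≡ 119 (mod 253)
5^8 ≡ 119^2 = 14161 ≡ 246 (mod 253)
5^16 ≡ 246^2 = 60516 ≡ 49 (mod 253)
5^32 ≡ 49^2 = 2401 ≡ 124 (mod 253)
63 = 32 + 16 + 8 + 4 + 2 + 1 in binary powers of 2.
So 5^63 ≡ 124 · 49 · 246 · 119 · 25 · 5 ≡ 191 (mod 253).
Squaring chain: 191 → 49; never reaches −1, so base 5 is a Miller–Rabin witness that 253 is composite.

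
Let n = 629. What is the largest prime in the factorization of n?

37

629 = 17 · 37
37 is prime.
So 629 = 17 · 37; the largest prime factor is 37.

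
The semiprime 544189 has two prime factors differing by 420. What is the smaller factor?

Since p = q + 420, we have 544189 = q(q + 420), so q² + 420q − 544189 = 0.
Discriminant: 420² + 4·544189 = 176400 + 2176756 = 2353156; √2353156 = 1534.
q = (−420 + 1534)/2 = 557, and p = q + 420 = 977.
Check: 557 · 977 = 544189.

557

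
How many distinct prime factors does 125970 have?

125970 = 2 · 62985
62985 = 3 · 20995
20995 = 5 · 4199
4199 = 13 · 323
323 = 17 · 19
125970 = 2 · 3 · 5 · 13 · 17 · 19, which has 6 distinct prime factors.

6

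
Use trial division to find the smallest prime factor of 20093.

20093 is odd.
Digit sum 14, not divisible by 3.
Ends in 3: not divisible by 5.
7: 20093 = 7·2870 + 3
11: 20093 = 11·1826 + 7
13: 20093 = 13·1545 + 8
17: 20093 = 17·1181 + 16
19: 20093 = 19·1057 + 10
23: 20093 = 23·873 + 14
29: 20093 = 29·692 + 25
31: 20093 = 31·648 + 5
37: 20093 = 37·543 + 2
41: 20093 = 41·490 + 3
43: 20093 = 43·467 + 12
47: 20093 = 47·427 + 24
53: 20093 = 53·379 + 6
59: 20093 = 59·340 + 33
61: 20093 = 61·329 + 24
67: 20093 = 67·299 + 60
71: 20093 = 71·283

71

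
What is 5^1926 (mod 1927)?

291

5^1 ≡ 5 (mod 1927)
5^2 ≡ 5^2 = 25 ≡ 25 (mod 1927)
5^4 ≡ 25^2 = 625 ≡ 625 (mod 1927)
5^8 ≡ 625^2 = 390625 ≡ 1371 (mod 1927)
5^16 ≡ 1371^2 = 1879641 ≡ 816 (mod 1927)
5^32 ≡ 816^2 = 665856 ≡ 1041 (mod 1927)
5^64 ≡ 1041^2 = 1083681 ≡ 707 (mod 1927)
5^128 ≡ 707^2 = 499849 ≡ 756 (mod 1927)
5^256 ≡ 756^2 = 571536 ≡ 1144 (mod 1927)
5^512 ≡ 1144^2 = 1308736 ≡ 303 (mod 1927)
5^1024 ≡ 303^2 = 91809 ≡ 1240 (mod 1927)
1926 = 1024 + 512 + 256 + 128 + 4 + 2 in binary powers of 2.
So 5^1926 ≡ 1240 · 303 · 1144 · 756 · 625 · 25 ≡ 291 (mod 1927).
Since 291 ≠ 1, base 5 is a Fermat witness: 1927 is composite.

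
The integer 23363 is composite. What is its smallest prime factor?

23363 is odd.
Digit sum 17, not divisible by 3.
Ends in 3: not divisible by 5.
7: 23363 = 7·3337 + 4
11: 23363 = 11·2123 + 10
13: 23363 = 13·1797 + 2
17: 23363 = 17·1374 + 5
19: 23363 = 19·1229 + 12
23: 23363 = 23·1015 + 18
29: 23363 = 29·805 + 18
31: 23363 = 31·753 + 20
37: 23363 = 37·631 + 16
41: 23363 = 41·569 + 34
43: 23363 = 43·543 + 14
47: 23363 = 47·497 + 4
53: 23363 = 53·440 + 43
59: 23363 = 59·395 + 58
61: 23363 = 61·383

61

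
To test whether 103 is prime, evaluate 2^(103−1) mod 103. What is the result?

2^1 ≡ 2 (mod 103)
2^2 ≡ 2^2 = 4 ≡ 4 (mod 103)
2^4 ≡ 4^2 = 16 ≡ 16 (mod 103)
2^8 ≡ 16^2 = 256 ≡ 50 (mod 103)
2^16 ≡ 50^2 = 2500 ≡ 28 (mod 103)
2^32 ≡ 28^2 = 784 ≡ 63 (mod 103)
2^64 ≡ 63^2 = 3969 ≡ 55 (mod 103)
102 = 64 + 32 + 4 + 2 in binary powers of 2.
So 2^102 ≡ 55 · 63 · 16 · 4 ≡ 1 (mod 103).
Since the result is 1, base 2 gives no evidence that 103 is composite.

1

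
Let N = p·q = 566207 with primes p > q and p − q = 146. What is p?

829

Since p = q + 146, we have 566207 = q(q + 146), so q² + 146q − 566207 = 0.
Discriminant: 146² + 4·566207 = 21316 + 2264828 = 2286144; √2286144 = 1512.
q = (−146 + 1512)/2 = 683, and p = q + 146 = 829.
Check: 683 · 829 = 566207.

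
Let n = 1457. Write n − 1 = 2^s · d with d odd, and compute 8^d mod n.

194

1457 − 1 = 1456 = 2^4 · 91, so d = 91.
8^1 ≡ 8 (mod 1457)
8^2 ≡ 8^2 = 64 ≡ 64 (mod 1457)
8^4 ≡ 64^2 = 4096 ≡ 1182 (mod 1457)
8^8 ≡ 1182^2 = 1397124 ≡ 1318 (mod 1457)
8^16 ≡ 1318^2 = 1737124 ≡ 380 (mod 1457)
8^32 ≡ 380^2 = 144400 ≡ 157 (mod 1457)
8^64 ≡ 157^2 = 24649 ≡ 1337 (mod 1457)
91 = 64 + 16 + 8 + 2 + 1 in binary powers of 2.
So 8^91 ≡ 1337 · 380 · 1318 · 64 · 8 ≡ 194 (mod 1457).
Squaring chain: 194 → 1211 → 779 → 729; never reaches −1, so base 8 is a Miller–Rabin witness that 1457 is composite.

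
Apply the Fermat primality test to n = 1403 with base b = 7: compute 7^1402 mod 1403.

7^1 ≡ 7 (mod 1403)
7^2 ≡ 7^2 = 49 ≡ 49 (mod 1403)
7^4 ≡ 49^2 = 2401 ≡ 998 (mod 1403)
7^8 ≡ 998^2 = 996004 ≡ 1277 (mod 1403)
7^16 ≡ 1277^2 = 1630729 ≡ 443 (mod 1403)
7^32 ≡ 443^2 = 196249 ≡ 1232 (mod 1403)
7^64 ≡ 1232^2 = 1517824 ≡ 1181 (mod 1403)
7^128 ≡ 1181^2 = 1394761 ≡ 179 (mod 1403)
7^256 ≡ 179^2 = 32041 ≡ 1175 (mod 1403)
7^512 ≡ 1175^2 = 1380625 ≡ 73 (mod 1403)
7^1024 ≡ 73^2 = 5329 ≡ 1120 (mod 1403)
1402 = 1024 + 256 + 64 + 32 + 16 + 8 + 2 in binary powers of 2.
So 7^1402 ≡ 1120 · 1175 · 1181 · 1232 · 443 · 1277 · 49 ≡ 351 (mod 1403).
Since 351 ≠ 1, base 7 is a Fermat witness: 1403 is composite.

351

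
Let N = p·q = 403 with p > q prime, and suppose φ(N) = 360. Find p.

φ(n) = (p−1)(q−1) = n − (p+q) + 1, so p + q = 403 − 360 + 1 = 44.
p and q are the roots of t² − 44t + 403 = 0.
Discriminant: 44² − 4·403 = 1936 − 1612 = 324; √324 = 18.
q = (44 − 18)/2 = 13, p = (44 + 18)/2 = 31.
Check: 13 · 31 = 403.

31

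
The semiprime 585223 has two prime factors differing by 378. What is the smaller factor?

599

Since p = q + 378, we have 585223 = q(q + 378), so q² + 378q − 585223 = 0.
Discriminant: 378² + 4·585223 = 142884 + 2340892 = 2483776; √2483776 = 1576.
q = (−378 + 1576)/2 = 599, and p = q + 378 = 977.
Check: 599 · 977 = 585223.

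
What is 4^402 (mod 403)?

326

4^1 ≡ 4 (mod 403)
4^2 ≡ 4^2 = 16 ≡ 16 (mod 403)
4^4 ≡ 16^2 = 256 ≡ 256 (mod 403)
4^8 ≡ 256^2 = 65536 ≡ 250 (mod 403)
4^16 ≡ 250^2 = 62500 ≡ 35 (mod 403)
4^32 ≡ 35^2 = 1225 ≡ 16 (mod 403)
4^64 ≡ 16^2 = 256 ≡ 256 (mod 403)
4^128 ≡ 256^2 = 65536 ≡ 250 (mod 403)
4^256 ≡ 250^2 = 62500 ≡ 35 (mod 403)
402 = 256 + 128 + 16 + 2 in binary powers of 2.
So 4^402 ≡ 35 · 250 · 35 · 16 ≡ 326 (mod 403).
Since 326 ≠ 1, base 4 is a Fermat witness: 403 is composite.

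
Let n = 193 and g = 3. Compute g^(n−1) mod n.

3^1 ≡ 3 (mod 193)
3^2 ≡ 3^2 = 9 ≡ 9 (mod 193)
3^4 ≡ 9^2 = 81 ≡ 81 (mod 193)
3^8 ≡ 81^2 = 6561 ≡ 192 (mod 193)
3^16 ≡ 192^2 = 36864 ≡ 1 (mod 193)
3^32 ≡ 1^2 = 1 ≡ 1 (mod 193)
3^64 ≡ 1^2 = 1 ≡ 1 (mod 193)
3^128 ≡ 1^2 = 1 ≡ 1 (mod 193)
192 = 128 + 64 in binary powers of 2.
So 3^192 ≡ 1 · 1 ≡ 1 (mod 193).
Since the result is 1, base 3 gives no evidence that 193 is composite.

1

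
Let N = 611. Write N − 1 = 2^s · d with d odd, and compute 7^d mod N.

611 − 1 = 610 = 2^1 · 305, so d = 305.
7^1 ≡ 7 (mod 611)
7^2 ≡ 7^2 = 49 ≡ 49 (mod 611)
7^4 ≡ 49^2 = 2401 ≡ 568 (mod 611)
7^8 ≡ 568^2 = 322624 ≡ 16 (mod 611)
7^16 ≡ 16^2 = 256 ≡ 256 (mod 611)
7^32 ≡ 256^2 = 65536 ≡ 159 (mod 611)
7^64 ≡ 159^2 = 25281 ≡ 230 (mod 611)
7^128 ≡ 230^2 = 52900 ≡ 354 (mod 611)
7^256 ≡ 354^2 = 125316 ≡ 61 (mod 611)
305 = 256 + 32 + 16 + 1 in binary powers of 2.
So 7^305 ≡ 61 · 159 · 256 · 7 ≡ 102 (mod 611).
Squaring chain: 102; never reaches −1, so base 7 is a Miller–Rabin witness that 611 is composite.

102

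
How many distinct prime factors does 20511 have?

20511 = 3^2 · 2279
2279 = 43 · 53
20511 = 3^2 · 43 · 53, which has 3 distinct prime factors.

3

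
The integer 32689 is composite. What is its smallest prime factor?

32689 is odd.
Digit sum 28, not divisible by 3.
Ends in 9: not divisible by 5.
7: 32689 = 7·4669 + 6
11: 32689 = 11·2971 + 8
13: 32689 = 13·2514 + 7
17: 32689 = 17·1922 + 15
19: 32689 = 19·1720 + 9
23: 32689 = 23·1421 + 6
29: 32689 = 29·1127 + 6
31: 32689 = 31·1054 + 15
37: 32689 = 37·883 + 18
41: 32689 = 41·797 + 12
43: 32689 = 43·760 + 9
47: 32689 = 47·695 + 24
53: 32689 = 53·616 + 41
59: 32689 = 59·554 + 3
61: 32689 = 61·535 + 54
67: 32689 = 67·487 + 60
71: 32689 = 71·460 + 29
73: 32689 = 73·447 + 58
79: 32689 = 79·413 + 62
83: 32689 = 83·393 + 70
89: 32689 = 89·367 + 26
97: 32689 = 97·337

97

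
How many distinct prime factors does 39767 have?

39767 = 7 · 5681
5681 = 13 · 437
437 = 19 · 23
39767 = 7 · 13 · 19 · 23, which has 4 distinct prime factors.

4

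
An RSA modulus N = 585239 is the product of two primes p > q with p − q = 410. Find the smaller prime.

587

Since p = q + 410, we have 585239 = q(q + 410), so q² + 410q − 585239 = 0.
Discriminant: 410² + 4·585239 = 168100 + 2340956 = 2509056; √2509056 = 1584.
q = (−410 + 1584)/2 = 587, and p = q + 410 = 997.
Check: 587 · 997 = 585239.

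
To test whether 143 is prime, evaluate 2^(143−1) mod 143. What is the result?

2^1 ≡ 2 (mod 143)
2^2 ≡ 2^2 = 4 ≡ 4 (mod 143)
2^4 ≡ 4^2 = 16 ≡ 16 (mod 143)
2^8 ≡ 16^2 = 256 ≡ 113 (mod 143)
2^16 ≡ 113^2 = 12769 ≡ 42 (mod 143)
2^32 ≡ 42^2 = 1764 ≡ 48 (mod 143)
2^64 ≡ 48^2 = 2304 ≡ 16 (mod 143)
2^128 ≡ 16^2 = 256 ≡ 113 (mod 143)
142 = 128 + 8 + 4 + 2 in binary powers of 2.
So 2^142 ≡ 113 · 113 · 16 · 4 ≡ 114 (mod 143).
Since 114 ≠ 1, base 2 is a Fermat witness: 143 is composite.

114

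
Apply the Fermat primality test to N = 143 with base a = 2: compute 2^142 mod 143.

114

2^1 ≡ 2 (mod 143)
2^2 ≡ 2^2 = 4 ≡ 4 (mod 143)
2^4 ≡ 4^2 = 16 ≡ 16 (mod 143)
2^8 ≡ 16^2 = 256 ≡ 113 (mod 143)
2^16 ≡ 113^2 = 12769 ≡ 42 (mod 143)
2^32 ≡ 42^2 = 1764 ≡ 48 (mod 143)
2^64 ≡ 48^2 = 2304 ≡ 16 (mod 143)
2^128 ≡ 16^2 = 256 ≡ 113 (mod 143)
142 = 128 + 8 + 4 + 2 in binary powers of 2.
So 2^142 ≡ 113 · 113 · 16 · 4 ≡ 114 (mod 143).
Since 114 ≠ 1, base 2 is a Fermat witness: 143 is composite.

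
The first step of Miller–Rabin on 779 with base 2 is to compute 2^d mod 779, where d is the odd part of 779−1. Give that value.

471

779 − 1 = 778 = 2^1 · 389, so d = 389.
2^1 ≡ 2 (mod 779)
2^2 ≡ 2^2 = 4 ≡ 4 (mod 779)
2^4 ≡ 4^2 = 16 ≡ 16 (mod 779)
2^8 ≡ 16^2 = 256 ≡ 256 (mod 779)
2^16 ≡ 256^2 = 65536 ≡ 100 (mod 779)
2^32 ≡ 100^2 = 10000 ≡ 652 (mod 779)
2^64 ≡ 652^2 = 425104 ≡ 549 (mod 779)
2^128 ≡ 549^2 = 301401 ≡ 707 (mod 779)
2^256 ≡ 707^2 = 499849 ≡ 510 (mod 779)
389 = 256 + 128 + 4 + 1 in binary powers of 2.
So 2^389 ≡ 510 · 707 · 16 · 2 ≡ 471 (mod 779).
Squaring chain: 471; never reaches −1, so base 2 is a Miller–Rabin witness that 779 is composite.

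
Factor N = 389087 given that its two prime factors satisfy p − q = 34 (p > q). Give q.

607

Since p = q + 34, we have 389087 = q(q + 34), so q² + 34q − 389087 = 0.
Discriminant: 34² + 4·389087 = 1156 + 1556348 = 1557504; √1557504 = 1248.
q = (−34 + 1248)/2 = 607, and p = q + 34 = 641.
Check: 607 · 641 = 389087.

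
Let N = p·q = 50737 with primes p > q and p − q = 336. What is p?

Since p = q + 336, we have 50737 = q(q + 336), so q² + 336q − 50737 = 0.
Discriminant: 336² + 4·50737 = 112896 + 202948 = 315844; √315844 = 562.
q = (−336 + 562)/2 = 113, and p = q + 336 = 449.
Check: 113 · 449 = 50737.

449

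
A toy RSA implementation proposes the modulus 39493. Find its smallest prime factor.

73

39493 is odd.
Digit sum 28, not divisible by 3.
Ends in 3: not divisible by 5.
7: 39493 = 7·5641 + 6
11: 39493 = 11·3590 + 3
13: 39493 = 13·3037 + 12
17: 39493 = 17·2323 + 2
19: 39493 = 19·2078 + 11
23: 39493 = 23·1717 + 2
29: 39493 = 29·1361 + 24
31: 39493 = 31·1273 + 30
37: 39493 = 37·1067 + 14
41: 39493 = 41·963 + 10
43: 39493 = 43·918 + 19
47: 39493 = 47·840 + 13
53: 39493 = 53·745 + 8
59: 39493 = 59·669 + 22
61: 39493 = 61·647 + 26
67: 39493 = 67·589 + 30
71: 39493 = 71·556 + 17
73: 39493 = 73·541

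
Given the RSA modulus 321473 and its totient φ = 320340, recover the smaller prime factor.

563

φ(n) = (p−1)(q−1) = n − (p+q) + 1, so p + q = 321473 − 320340 + 1 = 1134.
p and q are the roots of t² − 1134t + 321473 = 0.
Discriminant: 1134² − 4·321473 = 1285956 − 1285892 = 64; √64 = 8.
q = (1134 − 8)/2 = 563, p = (1134 + 8)/2 = 571.
Check: 563 · 571 = 321473.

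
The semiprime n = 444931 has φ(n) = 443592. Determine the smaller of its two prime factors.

607

φ(n) = (p−1)(q−1) = n − (p+q) + 1, so p + q = 444931 − 443592 + 1 = 1340.
p and q are the roots of t² − 1340t + 444931 = 0.
Discriminant: 1340² − 4·444931 = 1795600 − 1779724 = 15876; √15876 = 126.
q = (1340 − 126)/2 = 607, p = (1340 + 126)/2 = 733.
Check: 607 · 733 = 444931.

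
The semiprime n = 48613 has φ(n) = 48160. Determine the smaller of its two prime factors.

173

φ(n) = (p−1)(q−1) = n − (p+q) + 1, so p + q = 48613 − 48160 + 1 = 454.
p and q are the roots of t² − 454t + 48613 = 0.
Discriminant: 454² − 4·48613 = 206116 − 194452 = 11664; √11664 = 108.
q = (454 − 108)/2 = 173, p = (454 + 108)/2 = 281.
Check: 173 · 281 = 48613.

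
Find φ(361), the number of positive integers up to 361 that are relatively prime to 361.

342

Factor: 361 = 19^2.
φ(361) = 19^1·(19−1) = 342.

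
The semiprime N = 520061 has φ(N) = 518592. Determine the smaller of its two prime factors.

φ(n) = (p−1)(q−1) = n − (p+q) + 1, so p + q = 520061 − 518592 + 1 = 1470.
p and q are the roots of t² − 1470t + 520061 = 0.
Discriminant: 1470² − 4·520061 = 2160900 − 2080244 = 80656; √80656 = 284.
q = (1470 − 284)/2 = 593, p = (1470 + 284)/2 = 877.
Check: 593 · 877 = 520061.

593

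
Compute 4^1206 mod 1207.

577

4^1 ≡ 4 (mod 1207)
4^2 ≡ 4^2 = 16 ≡ 16 (mod 1207)
4^4 ≡ 16^2 = 256 ≡ 256 (mod 1207)
4^8 ≡ 256^2 = 65536 ≡ 358 (mod 1207)
4^16 ≡ 358^2 = 128164 ≡ 222 (mod 1207)
4^32 ≡ 222^2 = 49284 ≡ 1004 (mod 1207)
4^64 ≡ 1004^2 = 1008016 ≡ 171 (mod 1207)
4^128 ≡ 171^2 = 29241 ≡ 273 (mod 1207)
4^256 ≡ 273^2 = 74529 ≡ 902 (mod 1207)
4^512 ≡ 902^2 = 813604 ≡ 86 (mod 1207)
4^1024 ≡ 86^2 = 7396 ≡ 154 (mod 1207)
1206 = 1024 + 128 + 32 + 16 + 4 + 2 in binary powers of 2.
So 4^1206 ≡ 154 · 273 · 1004 · 222 · 256 · 16 ≡ 577 (mod 1207).
Since 577 ≠ 1, base 4 is a Fermat witness: 1207 is composite.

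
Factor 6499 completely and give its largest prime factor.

6499 = 67 · 97
97 is prime.
So 6499 = 67 · 97; the largest prime factor is 97.

97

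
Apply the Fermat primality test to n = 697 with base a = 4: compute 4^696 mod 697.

4^1 ≡ 4 (mod 697)
4^2 ≡ 4^2 = 16 ≡ 16 (mod 697)
4^4 ≡ 16^2 = 256 ≡ 256 (mod 697)
4^8 ≡ 256^2 = 65536 ≡ 18 (mod 697)
4^16 ≡ 18^2 = 324 ≡ 324 (mod 697)
4^32 ≡ 324^2 = 104976 ≡ 426 (mod 697)
4^64 ≡ 426^2 = 181476 ≡ 256 (mod 697)
4^128 ≡ 256^2 = 65536 ≡ 18 (mod 697)
4^256 ≡ 18^2 = 324 ≡ 324 (mod 697)
4^512 ≡ 324^2 = 104976 ≡ 426 (mod 697)
696 = 512 + 128 + 32 + 16 + 8 in binary powers of 2.
So 4^696 ≡ 426 · 18 · 426 · 324 · 18 ≡ 324 (mod 697).
Since 324 ≠ 1, base 4 is a Fermat witness: 697 is composite.

324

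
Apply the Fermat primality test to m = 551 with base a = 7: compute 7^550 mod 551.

7^1 ≡ 7 (mod 551)
7^2 ≡ 7^2 = 49 ≡ 49 (mod 551)
7^4 ≡ 49^2 = 2401 ≡ 197 (mod 551)
7^8 ≡ 197^2 = 38809 ≡ 239 (mod 551)
7^16 ≡ 239^2 = 57121 ≡ 368 (mod 551)
7^32 ≡ 368^2 = 135424 ≡ 429 (mod 551)
7^64 ≡ 429^2 = 184041 ≡ 7 (mod 551)
7^128 ≡ 7^2 = 49 ≡ 49 (mod 551)
7^256 ≡ 49^2 = 2401 ≡ 197 (mod 551)
7^512 ≡ 197^2 = 38809 ≡ 239 (mod 551)
550 = 512 + 32 + 4 + 2 in binary powers of 2.
So 7^550 ≡ 239 · 429 · 197 · 49 ≡ 197 (mod 551).
Since 197 ≠ 1, base 7 is a Fermat witness: 551 is composite.

197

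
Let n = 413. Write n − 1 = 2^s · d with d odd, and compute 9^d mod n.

86

413 − 1 = 412 = 2^2 · 103, so d = 103.
9^1 ≡ 9 (mod 413)
9^2 ≡ 9^2 = 81 ≡ 81 (mod 413)
9^4 ≡ 81^2 = 6561 ≡ 366 (mod 413)
9^8 ≡ 366^2 = 133956 ≡ 144 (mod 413)
9^16 ≡ 144^2 = 20736 ≡ 86 (mod 413)
9^32 ≡ 86^2 = 7396 ≡ 375 (mod 413)
9^64 ≡ 375^2 = 140625 ≡ 205 (mod 413)
103 = 64 + 32 + 4 + 2 + 1 in binary powers of 2.
So 9^103 ≡ 205 · 375 · 366 · 81 · 9 ≡ 86 (mod 413).
Squaring chain: 86 → 375; never reaches −1, so base 9 is a Miller–Rabin witness that 413 is composite.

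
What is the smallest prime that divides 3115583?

3115583 is odd.
Digit sum 26, not divisible by 3.
Ends in 3: not divisible by 5.
7: 3115583 = 7·445083 + 2
11: 3115583 = 11·283234 + 9
13: 3115583 = 13·239660 + 3
17: 3115583 = 17·183269 + 10
19: 3115583 = 19·163978 + 1
23: 3115583 = 23·135460 + 3
29: 3115583 = 29·107433 + 26
31: 3115583 = 31·100502 + 21
37: 3115583 = 37·84204 + 35
41: 3115583 = 41·75989 + 34
43: 3115583 = 43·72455 + 18
47: 3115583 = 47·66289

47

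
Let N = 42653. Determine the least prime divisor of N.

13

42653 is odd.
Digit sum 20, not divisible by 3.
Ends in 3: not divisible by 5.
7: 42653 = 7·6093 + 2
11: 42653 = 11·3877 + 6
13: 42653 = 13·3281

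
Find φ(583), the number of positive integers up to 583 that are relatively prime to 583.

Factor: 583 = 11 · 53.
φ(583) = (11−1) · (53−1) = 10 · 52 = 520.

520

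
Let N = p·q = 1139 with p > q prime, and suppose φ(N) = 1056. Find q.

17

φ(n) = (p−1)(q−1) = n − (p+q) + 1, so p + q = 1139 − 1056 + 1 = 84.
p and q are the roots of t² − 84t + 1139 = 0.
Discriminant: 84² − 4·1139 = 7056 − 4556 = 2500; √2500 = 50.
q = (84 − 50)/2 = 17, p = (84 + 50)/2 = 67.
Check: 17 · 67 = 1139.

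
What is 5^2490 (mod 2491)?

726

5^1 ≡ 5 (mod 2491)
5^2 ≡ 5^2 = 25 ≡ 25 (mod 2491)
5^4 ≡ 25^2 = 625 ≡ 625 (mod 2491)
5^8 ≡ 625^2 = 390625 ≡ 2029 (mod 2491)
5^16 ≡ 2029^2 = 4116841 ≡ 1709 (mod 2491)
5^32 ≡ 1709^2 = 2920681 ≡ 1229 (mod 2491)
5^64 ≡ 1229^2 = 1510441 ≡ 895 (mod 2491)
5^128 ≡ 895^2 = 801025 ≡ 1414 (mod 2491)
5^256 ≡ 1414^2 = 1999396 ≡ 1614 (mod 2491)
5^512 ≡ 1614^2 = 2604996 ≡ 1901 (mod 2491)
5^1024 ≡ 1901^2 = 3613801 ≡ 1851 (mod 2491)
5^2048 ≡ 1851^2 = 3426201 ≡ 1076 (mod 2491)
2490 = 2048 + 256 + 128 + 32 + 16 + 8 + 2 in binary powers of 2.
So 5^2490 ≡ 1076 · 1614 · 1414 · 1229 · 1709 · 2029 · 25 ≡ 726 (mod 2491).
Since 726 ≠ 1, base 5 is a Fermat witness: 2491 is composite.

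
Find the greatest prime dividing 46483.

46483 = 23 · 2021
2021 = 43 · 47
47 is prime.
So 46483 = 23 · 43 · 47; the largest prime factor is 47.

47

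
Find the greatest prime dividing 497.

71

497 = 7 · 71
71 is prime.
So 497 = 7 · 71; the largest prime factor is 71.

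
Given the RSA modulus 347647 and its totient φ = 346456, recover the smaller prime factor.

509

φ(n) = (p−1)(q−1) = n − (p+q) + 1, so p + q = 347647 − 346456 + 1 = 1192.
p and q are the roots of t² − 1192t + 347647 = 0.
Discriminant: 1192² − 4·347647 = 1420864 − 1390588 = 30276; √30276 = 174.
q = (1192 − 174)/2 = 509, p = (1192 + 174)/2 = 683.
Check: 509 · 683 = 347647.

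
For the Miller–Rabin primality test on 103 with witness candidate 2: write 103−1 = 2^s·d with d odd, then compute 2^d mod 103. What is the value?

1

103 − 1 = 102 = 2^1 · 51, so d = 51.
2^1 ≡ 2 (mod 103)
2^2 ≡ 2^2 = 4 ≡ 4 (mod 103)
2^4 ≡ 4^2 = 16 ≡ 16 (mod 103)
2^8 ≡ 16^2 = 256 ≡ 50 (mod 103)
2^16 ≡ 50^2 = 2500 ≡ 28 (mod 103)
2^32 ≡ 28^2 = 784 ≡ 63 (mod 103)
51 = 32 + 16 + 2 + 1 in binary powers of 2.
So 2^51 ≡ 63 · 28 · 4 · 2 ≡ 1 (mod 103).
Since 2^d ≡ 1 (mod 103), base 2 does not prove 103 composite.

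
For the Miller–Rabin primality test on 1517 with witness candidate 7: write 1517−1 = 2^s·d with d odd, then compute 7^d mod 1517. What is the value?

1265

1517 − 1 = 1516 = 2^2 · 379, so d = 379.
7^1 ≡ 7 (mod 1517)
7^2 ≡ 7^2 = 49 ≡ 49 (mod 1517)
7^4 ≡ 49^2 = 2401 ≡ 884 (mod 1517)
7^8 ≡ 884^2 = 781456 ≡ 201 (mod 1517)
7^16 ≡ 201^2 = 40401 ≡ 959 (mod 1517)
7^32 ≡ 959^2 = 919681 ≡ 379 (mod 1517)
7^64 ≡ 379^2 = 143641 ≡ 1043 (mod 1517)
7^128 ≡ 1043^2 = 1087849 ≡ 160 (mod 1517)
7^256 ≡ 160^2 = 25600 ≡ 1328 (mod 1517)
379 = 256 + 64 + 32 + 16 + 8 + 2 + 1 in binary powers of 2.
So 7^379 ≡ 1328 · 1043 · 379 · 959 · 201 · 49 · 7 ≡ 1265 (mod 1517).
Squaring chain: 1265 → 1307; never reaches −1, so base 7 is a Miller–Rabin witness that 1517 is composite.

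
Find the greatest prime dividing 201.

67

201 = 3 · 67
67 is prime.
So 201 = 3 · 67; the largest prime factor is 67.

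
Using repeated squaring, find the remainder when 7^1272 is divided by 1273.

7^1 ≡ 7 (mod 1273)
7^2 ≡ 7^2 = 49 ≡ 49 (mod 1273)
7^4 ≡ 49^2 = 2401 ≡ 1128 (mod 1273)
7^8 ≡ 1128^2 = 1272384 ≡ 657 (mod 1273)
7^16 ≡ 657^2 = 431649 ≡ 102 (mod 1273)
7^32 ≡ 102^2 = 10404 ≡ 220 (mod 1273)
7^64 ≡ 220^2 = 48400 ≡ 26 (mod 1273)
7^128 ≡ 26^2 = 676 ≡ 676 (mod 1273)
7^256 ≡ 676^2 = 456976 ≡ 1242 (mod 1273)
7^512 ≡ 1242^2 = 1542564 ≡ 961 (mod 1273)
7^1024 ≡ 961^2 = 923521 ≡ 596 (mod 1273)
1272 = 1024 + 128 + 64 + 32 + 16 + 8 in binary powers of 2.
So 7^1272 ≡ 596 · 676 · 26 · 220 · 102 · 657 ≡ 1179 (mod 1273).
Since 1179 ≠ 1, base 7 is a Fermat witness: 1273 is composite.

1179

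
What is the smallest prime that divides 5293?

5293 is odd.
Digit sum 19, not divisible by 3.
Ends in 3: not divisible by 5.
7: 5293 = 7·756 + 1
11: 5293 = 11·481 + 2
13: 5293 = 13·407 + 2
17: 5293 = 17·311 + 6
19: 5293 = 19·278 + 11
23: 5293 = 23·230 + 3
29: 5293 = 29·182 + 15
31: 5293 = 31·170 + 23
37: 5293 = 37·143 + 2
41: 5293 = 41·129 + 4
43: 5293 = 43·123 + 4
47: 5293 = 47·112 + 29
53: 5293 = 53·99 + 46
59: 5293 = 59·89 + 42
61: 5293 = 61·86 + 47
67: 5293 = 67·79

67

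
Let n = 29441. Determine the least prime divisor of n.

59

29441 is odd.
Digit sum 20, not divisible by 3.
Ends in 1: not divisible by 5.
7: 29441 = 7·4205 + 6
11: 29441 = 11·2676 + 5
13: 29441 = 13·2264 + 9
17: 29441 = 17·1731 + 14
19: 29441 = 19·1549 + 10
23: 29441 = 23·1280 + 1
29: 29441 = 29·1015 + 6
31: 29441 = 31·949 + 22
37: 29441 = 37·795 + 26
41: 29441 = 41·718 + 3
43: 29441 = 43·684 + 29
47: 29441 = 47·626 + 19
53: 29441 = 53·555 + 26
59: 29441 = 59·499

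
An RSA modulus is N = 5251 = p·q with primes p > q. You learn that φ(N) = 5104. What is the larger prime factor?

φ(n) = (p−1)(q−1) = n − (p+q) + 1, so p + q = 5251 − 5104 + 1 = 148.
p and q are the roots of t² − 148t + 5251 = 0.
Discriminant: 148² − 4·5251 = 21904 − 21004 = 900; √900 = 30.
q = (148 − 30)/2 = 59, p = (148 + 30)/2 = 89.
Check: 59 · 89 = 5251.

89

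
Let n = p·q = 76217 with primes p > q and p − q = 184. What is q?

199

Since p = q + 184, we have 76217 = q(q + 184), so q² + 184q − 76217 = 0.
Discriminant: 184² + 4·76217 = 33856 + 304868 = 338724; √338724 = 582.
q = (−184 + 582)/2 = 199, and p = q + 184 = 383.
Check: 199 · 383 = 76217.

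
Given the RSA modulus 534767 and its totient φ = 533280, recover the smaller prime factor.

φ(n) = (p−1)(q−1) = n − (p+q) + 1, so p + q = 534767 − 533280 + 1 = 1488.
p and q are the roots of t² − 1488t + 534767 = 0.
Discriminant: 1488² − 4·534767 = 2214144 − 2139068 = 75076; √75076 = 274.
q = (1488 − 274)/2 = 607, p = (1488 + 274)/2 = 881.
Check: 607 · 881 = 534767.

607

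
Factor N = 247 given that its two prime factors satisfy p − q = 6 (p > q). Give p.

Since p = q + 6, we have 247 = q(q + 6), so q² + 6q − 247 = 0.
Discriminant: 6² + 4·247 = 36 + 988 = 1024; √1024 = 32.
q = (−6 + 32)/2 = 13, and p = q + 6 = 19.
Check: 13 · 19 = 247.

19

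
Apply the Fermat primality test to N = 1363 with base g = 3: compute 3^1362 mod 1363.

760

3^1 ≡ 3 (mod 1363)
3^2 ≡ 3^2 = 9 ≡ 9 (mod 1363)
3^4 ≡ 9^2 = 81 ≡ 81 (mod 1363)
3^8 ≡ 81^2 = 6561 ≡ 1109 (mod 1363)
3^16 ≡ 1109^2 = 1229881 ≡ 455 (mod 1363)
3^32 ≡ 455^2 = 207025 ≡ 1212 (mod 1363)
3^64 ≡ 1212^2 = 1468944 ≡ 993 (mod 1363)
3^128 ≡ 993^2 = 986049 ≡ 600 (mod 1363)
3^256 ≡ 600^2 = 360000 ≡ 168 (mod 1363)
3^512 ≡ 168^2 = 28224 ≡ 964 (mod 1363)
3^1024 ≡ 964^2 = 929296 ≡ 1093 (mod 1363)
1362 = 1024 + 256 + 64 + 16 + 2 in binary powers of 2.
So 3^1362 ≡ 1093 · 168 · 993 · 455 · 9 ≡ 760 (mod 1363).
Since 760 ≠ 1, base 3 is a Fermat witness: 1363 is composite.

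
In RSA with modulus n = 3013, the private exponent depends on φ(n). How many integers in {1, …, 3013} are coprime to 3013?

Factor: 3013 = 23 · 131.
φ(3013) = (23−1) · (131−1) = 22 · 130 = 2860.

2860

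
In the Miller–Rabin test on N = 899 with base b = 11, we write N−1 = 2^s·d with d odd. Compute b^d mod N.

823

899 − 1 = 898 = 2^1 · 449, so d = 449.
11^1 ≡ 11 (mod 899)
11^2 ≡ 11^2 = 121 ≡ 121 (mod 899)
11^4 ≡ 121^2 = 14641 ≡ 257 (mod 899)
11^8 ≡ 257^2 = 66049 ≡ 422 (mod 899)
11^16 ≡ 422^2 = 178084 ≡ 82 (mod 899)
11^32 ≡ 82^2 = 6724 ≡ 431 (mod 899)
11^64 ≡ 431^2 = 185761 ≡ 567 (mod 899)
11^128 ≡ 567^2 = 321489 ≡ 546 (mod 899)
11^256 ≡ 546^2 = 298116 ≡ 547 (mod 899)
449 = 256 + 128 + 64 + 1 in binary powers of 2.
So 11^449 ≡ 547 · 546 · 567 · 11 ≡ 823 (mod 899).
Squaring chain: 823; never reaches −1, so base 11 is a Miller–Rabin witness that 899 is composite.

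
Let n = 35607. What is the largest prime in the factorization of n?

35607 = 3 · 11869
11869 = 11 · 1079
1079 = 13 · 83
83 is prime.
So 35607 = 3 · 11 · 13 · 83; the largest prime factor is 83.

83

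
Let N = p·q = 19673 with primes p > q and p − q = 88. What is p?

191

Since p = q + 88, we have 19673 = q(q + 88), so q² + 88q − 19673 = 0.
Discriminant: 88² + 4·19673 = 7744 + 78692 = 86436; √86436 = 294.
q = (−88 + 294)/2 = 103, and p = q + 88 = 191.
Check: 103 · 191 = 19673.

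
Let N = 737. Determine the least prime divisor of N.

11

737 is odd.
Digit sum 17, not divisible by 3.
Ends in 7: not divisible by 5.
7: 737 = 7·105 + 2
11: 737 = 11·67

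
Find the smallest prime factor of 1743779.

1743779 is odd.
Digit sum 38, not divisible by 3.
Ends in 9: not divisible by 5.
7: 1743779 = 7·249111 + 2
11: 1743779 = 11·158525 + 4
13: 1743779 = 13·134136 + 11
17: 1743779 = 17·102575 + 4
19: 1743779 = 19·91777 + 16
23: 1743779 = 23·75816 + 11
29: 1743779 = 29·60130 + 9
31: 1743779 = 31·56250 + 29
37: 1743779 = 37·47129 + 6
41: 1743779 = 41·42531 + 8
43: 1743779 = 43·40553

43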